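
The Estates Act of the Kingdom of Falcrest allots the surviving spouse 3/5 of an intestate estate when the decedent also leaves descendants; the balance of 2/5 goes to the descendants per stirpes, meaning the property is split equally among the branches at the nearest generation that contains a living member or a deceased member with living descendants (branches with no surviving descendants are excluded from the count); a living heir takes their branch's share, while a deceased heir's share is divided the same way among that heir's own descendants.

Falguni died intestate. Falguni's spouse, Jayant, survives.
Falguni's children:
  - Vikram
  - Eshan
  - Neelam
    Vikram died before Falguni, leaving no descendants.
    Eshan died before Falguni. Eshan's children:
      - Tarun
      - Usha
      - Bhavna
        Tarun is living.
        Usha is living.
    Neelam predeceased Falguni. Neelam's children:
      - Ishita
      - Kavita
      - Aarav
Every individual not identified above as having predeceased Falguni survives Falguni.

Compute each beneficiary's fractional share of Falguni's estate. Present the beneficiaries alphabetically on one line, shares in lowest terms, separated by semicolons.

Jayant, as surviving spouse, takes 3/5.
The remaining 2/5 passes to Falguni's descendants per stirpes.
Vikram left no surviving issue, so that branch lapses and is disregarded.
The 2/5 is divided into 2 equal shares of 1/5 among Eshan, Neelam.
Eshan predeceased; the 1/5 allotted to Eshan's branch passes to Eshan's issue by representation.
The 1/5 is divided into 3 equal shares of 1/15 among Tarun, Usha, Bhavna.
Tarun is living and takes 1/15.
Usha is living and takes 1/15.
Bhavna is living and takes 1/15.
Neelam predeceased; the 1/5 allotted to Neelam's branch passes to Neelam's issue by representation.
The 1/5 is divided into 3 equal shares of 1/15 among Ishita, Kavita, Aarav.
Ishita is living and takes 1/15.
Kavita is living and takes 1/15.
Aarav is living and takes 1/15.

Aarav 1/15; Bhavna 1/15; Ishita 1/15; Jayant 3/5; Kavita 1/15; Tarun 1/15; Usha 1/15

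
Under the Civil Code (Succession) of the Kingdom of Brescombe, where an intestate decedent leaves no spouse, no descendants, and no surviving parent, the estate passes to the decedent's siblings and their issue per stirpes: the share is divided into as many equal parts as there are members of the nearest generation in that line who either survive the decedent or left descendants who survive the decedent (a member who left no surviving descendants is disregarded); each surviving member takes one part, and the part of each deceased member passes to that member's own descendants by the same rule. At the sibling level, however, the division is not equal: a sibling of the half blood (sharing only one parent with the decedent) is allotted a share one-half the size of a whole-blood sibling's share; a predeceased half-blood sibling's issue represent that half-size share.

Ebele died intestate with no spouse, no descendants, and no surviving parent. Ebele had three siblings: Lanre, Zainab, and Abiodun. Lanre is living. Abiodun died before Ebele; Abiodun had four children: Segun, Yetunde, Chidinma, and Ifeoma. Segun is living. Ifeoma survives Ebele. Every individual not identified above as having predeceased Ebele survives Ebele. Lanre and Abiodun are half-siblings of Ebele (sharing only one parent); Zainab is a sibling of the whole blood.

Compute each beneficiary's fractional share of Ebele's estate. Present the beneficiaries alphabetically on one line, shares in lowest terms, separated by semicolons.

Chidinma 1/16; Ifeoma 1/16; Lanre 1/4; Segun 1/16; Yetunde 1/16; Zainab 1/2

No spouse, descendants, or parent survives, so the estate passes to Ebele's siblings per stirpes.
Half-blood siblings count for one-half the weight of whole-blood siblings at the initial division.
Dividing 1 in proportion to weights (total weight 2): Lanre (weight 1/2) → 1/4; Zainab (weight 1) → 1/2; Abiodun (weight 1/2) → 1/4.
Lanre is living and takes 1/4.
Zainab is living and takes 1/2.
Abiodun predeceased; the 1/4 allotted to Abiodun's branch passes to Abiodun's issue by representation.
The 1/4 is divided into 4 equal shares of 1/16 among Segun, Yetunde, Chidinma, Ifeoma.
Segun is living and takes 1/16.
Yetunde is living and takes 1/16.
Chidinma is living and takes 1/16.
Ifeoma is living and takes 1/16.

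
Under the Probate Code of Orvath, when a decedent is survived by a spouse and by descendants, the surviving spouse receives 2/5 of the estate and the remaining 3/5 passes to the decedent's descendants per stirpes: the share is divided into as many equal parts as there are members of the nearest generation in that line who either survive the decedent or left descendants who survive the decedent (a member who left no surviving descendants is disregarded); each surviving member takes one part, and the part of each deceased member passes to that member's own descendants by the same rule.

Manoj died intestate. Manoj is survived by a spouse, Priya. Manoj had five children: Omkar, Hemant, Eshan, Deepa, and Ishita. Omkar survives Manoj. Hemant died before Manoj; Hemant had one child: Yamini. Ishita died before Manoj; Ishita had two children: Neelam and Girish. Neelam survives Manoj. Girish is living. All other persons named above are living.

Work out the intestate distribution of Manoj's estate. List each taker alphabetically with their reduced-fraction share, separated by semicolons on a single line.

Deepa 3/25; Eshan 3/25; Girish 3/50; Neelam 3/50; Omkar 3/25; Priya 2/5; Yamini 3/25

Priya, as surviving spouse, takes 2/5.
The remaining 3/5 passes to Manoj's descendants per stirpes.
The 3/5 is divided into 5 equal shares of 3/25 among Omkar, Hemant, Eshan, Deepa, Ishita.
Omkar is living and takes 3/25.
Hemant predeceased; the 3/25 allotted to Hemant's branch passes to Hemant's issue by representation.
Yamini is the sole taker at this level and receives the full 3/25.
Eshan is living and takes 3/25.
Deepa is living and takes 3/25.
Ishita predeceased; the 3/25 allotted to Ishita's branch passes to Ishita's issue by representation.
The 3/25 is divided into 2 equal shares of 3/50 among Neelam, Girish.
Neelam is living and takes 3/50.
Girish is living and takes 3/50.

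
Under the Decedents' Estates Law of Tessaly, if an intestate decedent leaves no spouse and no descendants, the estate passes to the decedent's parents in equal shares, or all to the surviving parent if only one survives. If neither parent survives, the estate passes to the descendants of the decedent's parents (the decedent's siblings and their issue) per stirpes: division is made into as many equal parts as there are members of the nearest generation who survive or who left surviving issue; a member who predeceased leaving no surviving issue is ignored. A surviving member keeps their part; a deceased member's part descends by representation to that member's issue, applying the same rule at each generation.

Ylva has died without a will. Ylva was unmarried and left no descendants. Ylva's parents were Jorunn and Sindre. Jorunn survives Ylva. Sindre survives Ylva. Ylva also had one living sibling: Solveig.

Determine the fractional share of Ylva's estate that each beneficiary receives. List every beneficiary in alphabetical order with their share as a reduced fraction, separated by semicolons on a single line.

Jorunn 1/2; Sindre 1/2

Both parents survive, so Jorunn and Sindre each take 1/2. The siblings take nothing because a surviving parent has priority.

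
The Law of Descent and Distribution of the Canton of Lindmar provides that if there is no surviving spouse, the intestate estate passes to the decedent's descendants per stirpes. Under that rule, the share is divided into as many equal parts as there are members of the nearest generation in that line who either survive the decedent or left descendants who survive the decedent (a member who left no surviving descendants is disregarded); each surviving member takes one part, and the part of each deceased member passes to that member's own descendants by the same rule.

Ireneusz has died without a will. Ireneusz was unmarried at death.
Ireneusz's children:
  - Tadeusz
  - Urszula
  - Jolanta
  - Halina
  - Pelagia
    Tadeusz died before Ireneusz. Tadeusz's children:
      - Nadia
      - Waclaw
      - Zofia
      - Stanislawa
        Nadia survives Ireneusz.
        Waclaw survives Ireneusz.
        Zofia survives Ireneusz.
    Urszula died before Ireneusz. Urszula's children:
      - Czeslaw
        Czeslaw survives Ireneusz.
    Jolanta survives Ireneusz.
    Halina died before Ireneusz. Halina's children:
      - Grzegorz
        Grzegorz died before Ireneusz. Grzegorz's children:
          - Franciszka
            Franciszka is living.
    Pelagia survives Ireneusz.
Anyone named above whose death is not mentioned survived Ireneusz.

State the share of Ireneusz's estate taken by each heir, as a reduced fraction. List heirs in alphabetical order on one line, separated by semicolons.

Czeslaw 1/5; Franciszka 1/5; Jolanta 1/5; Nadia 1/20; Pelagia 1/5; Stanislawa 1/20; Waclaw 1/20; Zofia 1/20

There is no surviving spouse, so the entire estate passes to Ireneusz's descendants per stirpes.
The estate is divided into 5 equal shares of 1/5 among Tadeusz, Urszula, Jolanta, Halina, Pelagia.
Tadeusz predeceased; the 1/5 allotted to Tadeusz's branch passes to Tadeusz's issue by representation.
The 1/5 is divided into 4 equal shares of 1/20 among Nadia, Waclaw, Zofia, Stanislawa.
Nadia is living and takes 1/20.
Waclaw is living and takes 1/20.
Zofia is living and takes 1/20.
Stanislawa is living and takes 1/20.
Urszula predeceased; the 1/5 allotted to Urszula's branch passes to Urszula's issue by representation.
Czeslaw is the sole taker at this level and receives the full 1/5.
Jolanta is living and takes 1/5.
Halina predeceased; the 1/5 allotted to Halina's branch passes to Halina's issue by representation.
Grzegorz's line is the sole branch at this level, so the full 1/5 passes to Grzegorz's issue by representation.
Franciszka is the sole taker at this level and receives the full 1/5.
Pelagia is living and takes 1/5.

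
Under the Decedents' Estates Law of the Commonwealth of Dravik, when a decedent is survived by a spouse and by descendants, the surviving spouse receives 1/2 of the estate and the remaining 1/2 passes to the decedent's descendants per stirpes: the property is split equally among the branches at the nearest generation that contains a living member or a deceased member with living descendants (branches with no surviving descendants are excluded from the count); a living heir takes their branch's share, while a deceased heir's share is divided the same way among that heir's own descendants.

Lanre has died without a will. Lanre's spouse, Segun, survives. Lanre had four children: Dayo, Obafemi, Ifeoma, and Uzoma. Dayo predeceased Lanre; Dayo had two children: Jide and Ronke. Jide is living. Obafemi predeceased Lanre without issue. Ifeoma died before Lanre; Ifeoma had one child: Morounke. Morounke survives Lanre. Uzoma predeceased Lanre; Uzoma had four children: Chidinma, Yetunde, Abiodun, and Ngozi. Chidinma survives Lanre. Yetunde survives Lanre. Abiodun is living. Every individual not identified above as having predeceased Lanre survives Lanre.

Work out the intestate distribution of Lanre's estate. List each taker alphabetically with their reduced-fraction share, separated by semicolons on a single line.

Abiodun 1/24; Chidinma 1/24; Jide 1/12; Morounke 1/6; Ngozi 1/24; Ronke 1/12; Segun 1/2; Yetunde 1/24

Segun, as surviving spouse, takes 1/2.
The remaining 1/2 passes to Lanre's descendants per stirpes.
Obafemi left no surviving issue, so that branch lapses and is disregarded.
The 1/2 is divided into 3 equal shares of 1/6 among Dayo, Ifeoma, Uzoma.
Dayo predeceased; the 1/6 allotted to Dayo's branch passes to Dayo's issue by representation.
The 1/6 is divided into 2 equal shares of 1/12 among Jide, Ronke.
Jide is living and takes 1/12.
Ronke is living and takes 1/12.
Ifeoma predeceased; the 1/6 allotted to Ifeoma's branch passes to Ifeoma's issue by representation.
Morounke is the sole taker at this level and receives the full 1/6.
Uzoma predeceased; the 1/6 allotted to Uzoma's branch passes to Uzoma's issue by representation.
The 1/6 is divided into 4 equal shares of 1/24 among Chidinma, Yetunde, Abiodun, Ngozi.
Chidinma is living and takes 1/24.
Yetunde is living and takes 1/24.
Abiodun is living and takes 1/24.
Ngozi is living and takes 1/24.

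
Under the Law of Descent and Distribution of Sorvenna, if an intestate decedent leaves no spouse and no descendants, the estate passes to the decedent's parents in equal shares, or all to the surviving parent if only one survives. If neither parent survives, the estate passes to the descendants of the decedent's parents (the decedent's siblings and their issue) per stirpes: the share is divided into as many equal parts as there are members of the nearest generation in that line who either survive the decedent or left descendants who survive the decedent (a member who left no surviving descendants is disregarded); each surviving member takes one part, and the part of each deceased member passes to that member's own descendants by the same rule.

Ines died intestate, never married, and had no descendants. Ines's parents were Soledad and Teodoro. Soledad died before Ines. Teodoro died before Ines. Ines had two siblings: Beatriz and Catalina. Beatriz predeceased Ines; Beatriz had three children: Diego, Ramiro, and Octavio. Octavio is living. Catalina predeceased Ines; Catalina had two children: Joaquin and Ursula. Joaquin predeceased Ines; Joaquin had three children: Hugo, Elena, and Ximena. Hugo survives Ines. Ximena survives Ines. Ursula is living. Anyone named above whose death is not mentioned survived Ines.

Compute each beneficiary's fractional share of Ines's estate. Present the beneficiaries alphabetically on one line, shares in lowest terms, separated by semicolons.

Neither parent survives and there are no descendants, so the estate passes to Ines's siblings and their issue per stirpes.
The estate is divided into 2 equal shares of 1/2 among Beatriz, Catalina.
Beatriz predeceased; the 1/2 allotted to Beatriz's branch passes to Beatriz's issue by representation.
The 1/2 is divided into 3 equal shares of 1/6 among Diego, Ramiro, Octavio.
Diego is living and takes 1/6.
Ramiro is living and takes 1/6.
Octavio is living and takes 1/6.
Catalina predeceased; the 1/2 allotted to Catalina's branch passes to Catalina's issue by representation.
The 1/2 is divided into 2 equal shares of 1/4 among Joaquin, Ursula.
Joaquin predeceased; the 1/4 allotted to Joaquin's branch passes to Joaquin's issue by representation.
The 1/4 is divided into 3 equal shares of 1/12 among Hugo, Elena, Ximena.
Hugo is living and takes 1/12.
Elena is living and takes 1/12.
Ximena is living and takes 1/12.
Ursula is living and takes 1/4.

Diego 1/6; Elena 1/12; Hugo 1/12; Octavio 1/6; Ramiro 1/6; Ursula 1/4; Ximena 1/12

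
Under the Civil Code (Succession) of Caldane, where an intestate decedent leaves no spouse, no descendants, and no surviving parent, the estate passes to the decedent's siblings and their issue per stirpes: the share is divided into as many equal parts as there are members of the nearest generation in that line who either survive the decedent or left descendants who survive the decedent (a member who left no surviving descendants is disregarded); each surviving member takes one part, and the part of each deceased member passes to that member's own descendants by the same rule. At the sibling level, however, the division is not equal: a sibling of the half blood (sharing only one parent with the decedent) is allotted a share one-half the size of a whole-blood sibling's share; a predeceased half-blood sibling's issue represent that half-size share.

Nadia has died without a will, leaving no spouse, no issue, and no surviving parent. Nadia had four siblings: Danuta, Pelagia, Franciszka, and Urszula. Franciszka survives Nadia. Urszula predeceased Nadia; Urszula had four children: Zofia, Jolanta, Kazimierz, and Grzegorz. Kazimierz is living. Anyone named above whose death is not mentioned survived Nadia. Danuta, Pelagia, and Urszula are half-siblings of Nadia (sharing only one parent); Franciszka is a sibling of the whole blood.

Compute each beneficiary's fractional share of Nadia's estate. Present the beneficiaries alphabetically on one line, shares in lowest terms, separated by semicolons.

Danuta 1/5; Franciszka 2/5; Grzegorz 1/20; Jolanta 1/20; Kazimierz 1/20; Pelagia 1/5; Zofia 1/20

No spouse, descendants, or parent survives, so the estate passes to Nadia's siblings per stirpes.
Half-blood siblings count for one-half the weight of whole-blood siblings at the initial division.
Dividing 1 in proportion to weights (total weight 5/2): Danuta (weight 1/2) → 1/5; Pelagia (weight 1/2) → 1/5; Franciszka (weight 1) → 2/5; Urszula (weight 1/2) → 1/5.
Danuta is living and takes 1/5.
Pelagia is living and takes 1/5.
Franciszka is living and takes 2/5.
Urszula predeceased; the 1/5 allotted to Urszula's branch passes to Urszula's issue by representation.
The 1/5 is divided into 4 equal shares of 1/20 among Zofia, Jolanta, Kazimierz, Grzegorz.
Zofia is living and takes 1/20.
Jolanta is living and takes 1/20.
Kazimierz is living and takes 1/20.
Grzegorz is living and takes 1/20.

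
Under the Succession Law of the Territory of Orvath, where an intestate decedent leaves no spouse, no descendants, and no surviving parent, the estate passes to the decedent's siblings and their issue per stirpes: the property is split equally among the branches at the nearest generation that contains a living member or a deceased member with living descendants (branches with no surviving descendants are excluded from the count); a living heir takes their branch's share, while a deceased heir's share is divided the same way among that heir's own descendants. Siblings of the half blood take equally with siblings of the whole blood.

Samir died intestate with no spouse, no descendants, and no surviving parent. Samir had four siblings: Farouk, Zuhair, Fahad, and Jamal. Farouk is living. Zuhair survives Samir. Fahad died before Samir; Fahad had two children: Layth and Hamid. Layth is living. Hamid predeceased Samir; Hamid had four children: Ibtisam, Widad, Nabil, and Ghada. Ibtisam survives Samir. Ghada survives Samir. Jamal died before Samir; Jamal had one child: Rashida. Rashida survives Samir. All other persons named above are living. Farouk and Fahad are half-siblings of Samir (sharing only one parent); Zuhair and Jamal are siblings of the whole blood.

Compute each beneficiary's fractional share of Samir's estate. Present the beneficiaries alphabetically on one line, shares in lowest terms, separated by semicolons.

Farouk 1/4; Ghada 1/32; Ibtisam 1/32; Layth 1/8; Nabil 1/32; Rashida 1/4; Widad 1/32; Zuhair 1/4

No spouse, descendants, or parent survives, so the estate passes to Samir's siblings per stirpes.
Half-blood and whole-blood siblings take equally under the stated rule.
The estate is divided into 4 equal shares of 1/4 among Farouk, Zuhair, Fahad, Jamal.
Farouk is living and takes 1/4.
Zuhair is living and takes 1/4.
Fahad predeceased; the 1/4 allotted to Fahad's branch passes to Fahad's issue by representation.
The 1/4 is divided into 2 equal shares of 1/8 among Layth, Hamid.
Layth is living and takes 1/8.
Hamid predeceased; the 1/8 allotted to Hamid's branch passes to Hamid's issue by representation.
The 1/8 is divided into 4 equal shares of 1/32 among Ibtisam, Widad, Nabil, Ghada.
Ibtisam is living and takes 1/32.
Widad is living and takes 1/32.
Nabil is living and takes 1/32.
Ghada is living and takes 1/32.
Jamal predeceased; the 1/4 allotted to Jamal's branch passes to Jamal's issue by representation.
Rashida is the sole taker at this level and receives the full 1/4.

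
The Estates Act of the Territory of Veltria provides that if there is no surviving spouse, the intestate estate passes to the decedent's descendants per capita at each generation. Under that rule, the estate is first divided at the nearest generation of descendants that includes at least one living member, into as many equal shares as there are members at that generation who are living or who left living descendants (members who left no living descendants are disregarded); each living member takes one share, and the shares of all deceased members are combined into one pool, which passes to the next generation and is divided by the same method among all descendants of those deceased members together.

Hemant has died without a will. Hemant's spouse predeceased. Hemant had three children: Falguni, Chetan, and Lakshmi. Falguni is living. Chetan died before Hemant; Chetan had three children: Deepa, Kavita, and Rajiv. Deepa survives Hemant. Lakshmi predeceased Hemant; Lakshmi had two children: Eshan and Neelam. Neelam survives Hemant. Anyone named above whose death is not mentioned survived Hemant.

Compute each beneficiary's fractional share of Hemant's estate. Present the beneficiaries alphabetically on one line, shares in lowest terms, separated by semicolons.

Deepa 2/15; Eshan 2/15; Falguni 1/3; Kavita 2/15; Neelam 2/15; Rajiv 2/15

There is no surviving spouse, so the entire estate passes to Hemant's descendants per capita at each generation.
At generation 1 (Falguni, Chetan, Lakshmi) there are 3 shares of (1)/3 = 1/3 each.
Living: Falguni — each takes 1/3.
Deceased: Chetan and Lakshmi. Their combined 2/3 is pooled and carried to generation 2.
At generation 2 (Deepa, Kavita, Rajiv, Eshan, Neelam) there are 5 shares of (2/3)/5 = 2/15 each.
Living: Deepa, Kavita, Rajiv, Eshan, and Neelam — each takes 2/15.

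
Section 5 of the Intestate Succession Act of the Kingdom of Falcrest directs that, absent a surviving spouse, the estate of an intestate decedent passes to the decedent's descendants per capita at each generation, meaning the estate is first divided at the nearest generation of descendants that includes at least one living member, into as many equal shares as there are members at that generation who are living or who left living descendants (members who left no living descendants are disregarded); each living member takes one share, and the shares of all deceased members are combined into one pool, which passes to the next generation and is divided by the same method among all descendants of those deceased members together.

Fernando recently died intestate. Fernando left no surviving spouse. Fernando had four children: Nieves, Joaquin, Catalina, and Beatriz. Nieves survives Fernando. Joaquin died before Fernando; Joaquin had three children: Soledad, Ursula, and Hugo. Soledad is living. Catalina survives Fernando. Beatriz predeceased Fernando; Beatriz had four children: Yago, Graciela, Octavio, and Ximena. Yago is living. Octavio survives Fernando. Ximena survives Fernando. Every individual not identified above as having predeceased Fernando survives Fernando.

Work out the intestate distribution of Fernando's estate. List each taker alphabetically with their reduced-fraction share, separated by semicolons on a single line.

There is no surviving spouse, so the entire estate passes to Fernando's descendants per capita at each generation.
At generation 1 (Nieves, Joaquin, Catalina, Beatriz) there are 4 shares of (1)/4 = 1/4 each.
Living: Nieves and Catalina — each takes 1/4.
Deceased: Joaquin and Beatriz. Their combined 1/2 is pooled and carried to generation 2.
At generation 2 (Soledad, Ursula, Hugo, Yago, Graciela, Octavio, Ximena) there are 7 shares of (1/2)/7 = 1/14 each.
Living: Soledad, Ursula, Hugo, Yago, Graciela, Octavio, and Ximena — each takes 1/14.

Catalina 1/4; Graciela 1/14; Hugo 1/14; Nieves 1/4; Octavio 1/14; Soledad 1/14; Ursula 1/14; Ximena 1/14; Yago 1/14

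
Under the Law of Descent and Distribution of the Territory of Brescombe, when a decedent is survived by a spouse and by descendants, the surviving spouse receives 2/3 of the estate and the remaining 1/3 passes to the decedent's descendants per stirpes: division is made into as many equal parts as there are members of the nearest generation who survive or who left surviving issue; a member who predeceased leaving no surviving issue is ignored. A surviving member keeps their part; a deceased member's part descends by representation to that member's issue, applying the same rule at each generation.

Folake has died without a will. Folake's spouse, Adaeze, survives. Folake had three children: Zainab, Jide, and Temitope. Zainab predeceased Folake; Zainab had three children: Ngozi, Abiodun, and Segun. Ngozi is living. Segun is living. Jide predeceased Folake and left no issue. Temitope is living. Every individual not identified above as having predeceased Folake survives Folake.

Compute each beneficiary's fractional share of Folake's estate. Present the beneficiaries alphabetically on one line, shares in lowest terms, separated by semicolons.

Adaeze, as surviving spouse, takes 2/3.
The remaining 1/3 passes to Folake's descendants per stirpes.
Jide left no surviving issue, so that branch lapses and is disregarded.
The 1/3 is divided into 2 equal shares of 1/6 among Zainab, Temitope.
Zainab predeceased; the 1/6 allotted to Zainab's branch passes to Zainab's issue by representation.
The 1/6 is divided into 3 equal shares of 1/18 among Ngozi, Abiodun, Segun.
Ngozi is living and takes 1/18.
Abiodun is living and takes 1/18.
Segun is living and takes 1/18.
Temitope is living and takes 1/6.

Abiodun 1/18; Adaeze 2/3; Ngozi 1/18; Segun 1/18; Temitope 1/6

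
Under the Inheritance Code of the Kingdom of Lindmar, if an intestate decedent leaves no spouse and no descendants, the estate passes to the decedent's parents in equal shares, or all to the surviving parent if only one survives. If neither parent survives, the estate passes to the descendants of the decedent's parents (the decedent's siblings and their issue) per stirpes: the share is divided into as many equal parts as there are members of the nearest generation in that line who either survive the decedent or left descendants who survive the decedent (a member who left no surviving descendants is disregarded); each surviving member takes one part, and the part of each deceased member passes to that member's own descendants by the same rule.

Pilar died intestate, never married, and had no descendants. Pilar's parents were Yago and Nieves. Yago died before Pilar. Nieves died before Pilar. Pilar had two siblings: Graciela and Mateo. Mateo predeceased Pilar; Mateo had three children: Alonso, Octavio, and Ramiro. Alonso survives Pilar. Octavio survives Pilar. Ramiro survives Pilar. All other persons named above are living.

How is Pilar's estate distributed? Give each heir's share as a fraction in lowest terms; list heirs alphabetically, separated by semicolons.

Neither parent survives and there are no descendants, so the estate passes to Pilar's siblings and their issue per stirpes.
The estate is divided into 2 equal shares of 1/2 among Graciela, Mateo.
Graciela is living and takes 1/2.
Mateo predeceased; the 1/2 allotted to Mateo's branch passes to Mateo's issue by representation.
The 1/2 is divided into 3 equal shares of 1/6 among Alonso, Octavio, Ramiro.
Alonso is living and takes 1/6.
Octavio is living and takes 1/6.
Ramiro is living and takes 1/6.

Alonso 1/6; Graciela 1/2; Octavio 1/6; Ramiro 1/6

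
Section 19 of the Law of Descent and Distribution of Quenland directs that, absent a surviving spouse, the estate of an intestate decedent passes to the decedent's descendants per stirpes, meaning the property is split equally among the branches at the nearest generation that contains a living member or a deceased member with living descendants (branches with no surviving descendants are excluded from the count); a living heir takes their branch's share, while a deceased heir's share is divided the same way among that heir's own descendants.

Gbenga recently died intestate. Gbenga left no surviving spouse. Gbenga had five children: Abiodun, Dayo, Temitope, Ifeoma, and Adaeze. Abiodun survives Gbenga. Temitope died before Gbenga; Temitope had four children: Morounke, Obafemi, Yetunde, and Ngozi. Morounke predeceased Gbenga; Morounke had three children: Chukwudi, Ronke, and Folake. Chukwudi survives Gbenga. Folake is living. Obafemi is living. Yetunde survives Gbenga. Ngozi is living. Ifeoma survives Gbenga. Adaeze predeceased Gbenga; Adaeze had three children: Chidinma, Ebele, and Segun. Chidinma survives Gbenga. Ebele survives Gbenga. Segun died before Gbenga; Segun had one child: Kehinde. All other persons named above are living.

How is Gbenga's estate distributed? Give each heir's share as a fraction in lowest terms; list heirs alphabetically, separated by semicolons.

There is no surviving spouse, so the entire estate passes to Gbenga's descendants per stirpes.
The estate is divided into 5 equal shares of 1/5 among Abiodun, Dayo, Temitope, Ifeoma, Adaeze.
Abiodun is living and takes 1/5.
Dayo is living and takes 1/5.
Temitope predeceased; the 1/5 allotted to Temitope's branch passes to Temitope's issue by representation.
The 1/5 is divided into 4 equal shares of 1/20 among Morounke, Obafemi, Yetunde, Ngozi.
Morounke predeceased; the 1/20 allotted to Morounke's branch passes to Morounke's issue by representation.
The 1/20 is divided into 3 equal shares of 1/60 among Chukwudi, Ronke, Folake.
Chukwudi is living and takes 1/60.
Ronke is living and takes 1/60.
Folake is living and takes 1/60.
Obafemi is living and takes 1/20.
Yetunde is living and takes 1/20.
Ngozi is living and takes 1/20.
Ifeoma is living and takes 1/5.
Adaeze predeceased; the 1/5 allotted to Adaeze's branch passes to Adaeze's issue by representation.
The 1/5 is divided into 3 equal shares of 1/15 among Chidinma, Ebele, Segun.
Chidinma is living and takes 1/15.
Ebele is living and takes 1/15.
Segun predeceased; the 1/15 allotted to Segun's branch passes to Segun's issue by representation.
Kehinde is the sole taker at this level and receives the full 1/15.

Abiodun 1/5; Chidinma 1/15; Chukwudi 1/60; Dayo 1/5; Ebele 1/15; Folake 1/60; Ifeoma 1/5; Kehinde 1/15; Ngozi 1/20; Obafemi 1/20; Ronke 1/60; Yetunde 1/20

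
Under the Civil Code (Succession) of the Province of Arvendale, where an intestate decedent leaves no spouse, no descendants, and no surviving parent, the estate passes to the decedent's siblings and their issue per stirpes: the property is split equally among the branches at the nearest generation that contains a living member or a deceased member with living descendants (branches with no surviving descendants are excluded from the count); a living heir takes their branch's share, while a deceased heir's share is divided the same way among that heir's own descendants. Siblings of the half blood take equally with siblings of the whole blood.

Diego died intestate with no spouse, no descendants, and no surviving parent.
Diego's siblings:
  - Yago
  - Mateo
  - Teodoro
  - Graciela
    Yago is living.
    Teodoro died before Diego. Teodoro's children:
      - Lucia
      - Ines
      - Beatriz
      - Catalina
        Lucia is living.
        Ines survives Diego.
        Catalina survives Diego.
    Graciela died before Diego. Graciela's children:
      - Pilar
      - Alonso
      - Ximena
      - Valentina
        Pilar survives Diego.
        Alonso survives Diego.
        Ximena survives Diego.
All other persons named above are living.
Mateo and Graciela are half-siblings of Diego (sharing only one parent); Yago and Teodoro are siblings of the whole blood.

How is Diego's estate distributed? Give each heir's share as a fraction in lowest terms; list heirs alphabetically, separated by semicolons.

Alonso 1/16; Beatriz 1/16; Catalina 1/16; Ines 1/16; Lucia 1/16; Mateo 1/4; Pilar 1/16; Valentina 1/16; Ximena 1/16; Yago 1/4

No spouse, descendants, or parent survives, so the estate passes to Diego's siblings per stirpes.
Half-blood and whole-blood siblings take equally under the stated rule.
The estate is divided into 4 equal shares of 1/4 among Yago, Mateo, Teodoro, Graciela.
Yago is living and takes 1/4.
Mateo is living and takes 1/4.
Teodoro predeceased; the 1/4 allotted to Teodoro's branch passes to Teodoro's issue by representation.
The 1/4 is divided into 4 equal shares of 1/16 among Lucia, Ines, Beatriz, Catalina.
Lucia is living and takes 1/16.
Ines is living and takes 1/16.
Beatriz is living and takes 1/16.
Catalina is living and takes 1/16.
Graciela predeceased; the 1/4 allotted to Graciela's branch passes to Graciela's issue by representation.
The 1/4 is divided into 4 equal shares of 1/16 among Pilar, Alonso, Ximena, Valentina.
Pilar is living and takes 1/16.
Alonso is living and takes 1/16.
Ximena is living and takes 1/16.
Valentina is living and takes 1/16.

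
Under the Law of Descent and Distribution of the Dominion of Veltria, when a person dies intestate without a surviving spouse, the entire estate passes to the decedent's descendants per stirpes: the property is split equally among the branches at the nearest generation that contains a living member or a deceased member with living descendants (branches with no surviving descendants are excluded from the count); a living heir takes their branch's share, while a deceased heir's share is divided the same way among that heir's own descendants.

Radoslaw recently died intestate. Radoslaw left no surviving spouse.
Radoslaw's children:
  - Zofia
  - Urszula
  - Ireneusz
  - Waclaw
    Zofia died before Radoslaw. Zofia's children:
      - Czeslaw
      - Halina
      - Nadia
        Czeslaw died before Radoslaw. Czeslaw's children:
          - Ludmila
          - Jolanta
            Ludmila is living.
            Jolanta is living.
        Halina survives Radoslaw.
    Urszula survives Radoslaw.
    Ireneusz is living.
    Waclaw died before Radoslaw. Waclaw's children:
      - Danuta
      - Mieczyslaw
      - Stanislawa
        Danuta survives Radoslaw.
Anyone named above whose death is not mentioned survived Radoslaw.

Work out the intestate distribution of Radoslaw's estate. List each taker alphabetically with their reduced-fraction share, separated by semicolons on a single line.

Danuta 1/12; Halina 1/12; Ireneusz 1/4; Jolanta 1/24; Ludmila 1/24; Mieczyslaw 1/12; Nadia 1/12; Stanislawa 1/12; Urszula 1/4

There is no surviving spouse, so the entire estate passes to Radoslaw's descendants per stirpes.
The estate is divided into 4 equal shares of 1/4 among Zofia, Urszula, Ireneusz, Waclaw.
Zofia predeceased; the 1/4 allotted to Zofia's branch passes to Zofia's issue by representation.
The 1/4 is divided into 3 equal shares of 1/12 among Czeslaw, Halina, Nadia.
Czeslaw predeceased; the 1/12 allotted to Czeslaw's branch passes to Czeslaw's issue by representation.
The 1/12 is divided into 2 equal shares of 1/24 among Ludmila, Jolanta.
Ludmila is living and takes 1/24.
Jolanta is living and takes 1/24.
Halina is living and takes 1/12.
Nadia is living and takes 1/12.
Urszula is living and takes 1/4.
Ireneusz is living and takes 1/4.
Waclaw predeceased; the 1/4 allotted to Waclaw's branch passes to Waclaw's issue by representation.
The 1/4 is divided into 3 equal shares of 1/12 among Danuta, Mieczyslaw, Stanislawa.
Danuta is living and takes 1/12.
Mieczyslaw is living and takes 1/12.
Stanislawa is living and takes 1/12.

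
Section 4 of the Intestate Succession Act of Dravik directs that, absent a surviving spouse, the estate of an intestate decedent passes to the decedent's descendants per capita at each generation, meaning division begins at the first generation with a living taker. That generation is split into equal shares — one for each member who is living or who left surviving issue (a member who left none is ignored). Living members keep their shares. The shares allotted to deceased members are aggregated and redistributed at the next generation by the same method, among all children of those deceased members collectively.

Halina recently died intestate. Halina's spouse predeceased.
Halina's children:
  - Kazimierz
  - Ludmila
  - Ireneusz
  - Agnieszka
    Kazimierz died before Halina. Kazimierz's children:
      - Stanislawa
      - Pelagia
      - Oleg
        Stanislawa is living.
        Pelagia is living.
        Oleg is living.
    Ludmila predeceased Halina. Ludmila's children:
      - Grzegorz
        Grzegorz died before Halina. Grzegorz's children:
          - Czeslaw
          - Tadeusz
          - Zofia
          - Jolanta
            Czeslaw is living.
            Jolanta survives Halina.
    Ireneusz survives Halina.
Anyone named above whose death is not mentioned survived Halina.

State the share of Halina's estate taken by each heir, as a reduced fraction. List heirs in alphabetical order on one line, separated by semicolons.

There is no surviving spouse, so the entire estate passes to Halina's descendants per capita at each generation.
At generation 1 (Kazimierz, Ludmila, Ireneusz, Agnieszka) there are 4 shares of (1)/4 = 1/4 each.
Living: Ireneusz and Agnieszka — each takes 1/4.
Deceased: Kazimierz and Ludmila. Their combined 1/2 is pooled and carried to generation 2.
At generation 2 (Stanislawa, Pelagia, Oleg, Grzegorz) there are 4 shares of (1/2)/4 = 1/8 each.
Living: Stanislawa, Pelagia, and Oleg — each takes 1/8.
Deceased: Grzegorz. That 1/8 share is carried to generation 3.
At generation 3 (Czeslaw, Tadeusz, Zofia, Jolanta) there are 4 shares of (1/8)/4 = 1/32 each.
Living: Czeslaw, Tadeusz, Zofia, and Jolanta — each takes 1/32.

Agnieszka 1/4; Czeslaw 1/32; Ireneusz 1/4; Jolanta 1/32; Oleg 1/8; Pelagia 1/8; Stanislawa 1/8; Tadeusz 1/32; Zofia 1/32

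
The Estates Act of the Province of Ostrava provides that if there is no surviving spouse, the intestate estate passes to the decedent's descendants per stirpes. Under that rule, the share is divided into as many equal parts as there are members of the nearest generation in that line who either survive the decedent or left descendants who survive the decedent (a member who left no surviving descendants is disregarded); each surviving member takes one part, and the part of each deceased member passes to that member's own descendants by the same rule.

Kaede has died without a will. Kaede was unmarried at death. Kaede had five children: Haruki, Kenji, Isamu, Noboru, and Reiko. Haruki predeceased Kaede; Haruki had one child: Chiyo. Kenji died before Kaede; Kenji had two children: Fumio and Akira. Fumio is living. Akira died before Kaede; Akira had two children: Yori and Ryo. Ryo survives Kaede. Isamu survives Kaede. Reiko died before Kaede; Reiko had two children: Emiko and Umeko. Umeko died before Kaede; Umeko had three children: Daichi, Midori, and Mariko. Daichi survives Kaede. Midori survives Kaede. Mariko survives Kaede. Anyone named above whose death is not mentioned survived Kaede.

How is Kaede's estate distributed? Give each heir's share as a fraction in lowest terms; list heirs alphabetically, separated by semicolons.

Chiyo 1/5; Daichi 1/30; Emiko 1/10; Fumio 1/10; Isamu 1/5; Mariko 1/30; Midori 1/30; Noboru 1/5; Ryo 1/20; Yori 1/20

There is no surviving spouse, so the entire estate passes to Kaede's descendants per stirpes.
The estate is divided into 5 equal shares of 1/5 among Haruki, Kenji, Isamu, Noboru, Reiko.
Haruki predeceased; the 1/5 allotted to Haruki's branch passes to Haruki's issue by representation.
Chiyo is the sole taker at this level and receives the full 1/5.
Kenji predeceased; the 1/5 allotted to Kenji's branch passes to Kenji's issue by representation.
The 1/5 is divided into 2 equal shares of 1/10 among Fumio, Akira.
Fumio is living and takes 1/10.
Akira predeceased; the 1/10 allotted to Akira's branch passes to Akira's issue by representation.
The 1/10 is divided into 2 equal shares of 1/20 among Yori, Ryo.
Yori is living and takes 1/20.
Ryo is living and takes 1/20.
Isamu is living and takes 1/5.
Noboru is living and takes 1/5.
Reiko predeceased; the 1/5 allotted to Reiko's branch passes to Reiko's issue by representation.
The 1/5 is divided into 2 equal shares of 1/10 among Emiko, Umeko.
Emiko is living and takes 1/10.
Umeko predeceased; the 1/10 allotted to Umeko's branch passes to Umeko's issue by representation.
The 1/10 is divided into 3 equal shares of 1/30 among Daichi, Midori, Mariko.
Daichi is living and takes 1/30.
Midori is living and takes 1/30.
Mariko is living and takes 1/30.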